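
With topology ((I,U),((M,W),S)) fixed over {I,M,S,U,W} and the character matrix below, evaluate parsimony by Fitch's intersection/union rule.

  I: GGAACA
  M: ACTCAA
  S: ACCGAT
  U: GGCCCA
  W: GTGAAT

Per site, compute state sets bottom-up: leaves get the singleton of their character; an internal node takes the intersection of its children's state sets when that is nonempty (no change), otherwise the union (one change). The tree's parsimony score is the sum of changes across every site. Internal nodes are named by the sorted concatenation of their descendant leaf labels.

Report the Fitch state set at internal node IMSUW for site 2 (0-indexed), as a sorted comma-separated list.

C

IU@0: {G} ∩ {G} = {G} (intersection, +0)
MW@0: {A} ∪ {G} = {A,G} (union, +1)
MSW@0: {A,G} ∩ {A} = {A} (intersection, +0)
IMSUW@0: {G} ∪ {A} = {A,G} (union, +1)
IU@1: {G} ∩ {G} = {G} (intersection, +0)
MW@1: {C} ∪ {T} = {C,T} (union, +1)
MSW@1: {C,T} ∩ {C} = {C} (intersection, +0)
IMSUW@1: {G} ∪ {C} = {C,G} (union, +1)
IU@2: {A} ∪ {C} = {A,C} (union, +1)
MW@2: {T} ∪ {G} = {G,T} (union, +1)
MSW@2: {G,T} ∪ {C} = {C,G,T} (union, +1)
IMSUW@2: {A,C} ∩ {C,G,T} = {C} (intersection, +0)
IU@3: {A} ∪ {C} = {A,C} (union, +1)
MW@3: {C} ∪ {A} = {A,C} (union, +1)
MSW@3: {A,C} ∪ {G} = {A,C,G} (union, +1)
IMSUW@3: {A,C} ∩ {A,C,G} = {A,C} (intersection, +0)
IU@4: {C} ∩ {C} = {C} (intersection, +0)
MW@4: {A} ∩ {A} = {A} (intersection, +0)
MSW@4: {A} ∩ {A} = {A} (intersection, +0)
IMSUW@4: {C} ∪ {A} = {A,C} (union, +1)
IU@5: {A} ∩ {A} = {A} (intersection, +0)
MW@5: {A} ∪ {T} = {A,T} (union, +1)
MSW@5: {A,T} ∩ {T} = {T} (intersection, +0)
IMSUW@5: {A} ∪ {T} = {A,T} (union, +1)
per-site changes: [2, 2, 3, 3, 1, 2]; total = 13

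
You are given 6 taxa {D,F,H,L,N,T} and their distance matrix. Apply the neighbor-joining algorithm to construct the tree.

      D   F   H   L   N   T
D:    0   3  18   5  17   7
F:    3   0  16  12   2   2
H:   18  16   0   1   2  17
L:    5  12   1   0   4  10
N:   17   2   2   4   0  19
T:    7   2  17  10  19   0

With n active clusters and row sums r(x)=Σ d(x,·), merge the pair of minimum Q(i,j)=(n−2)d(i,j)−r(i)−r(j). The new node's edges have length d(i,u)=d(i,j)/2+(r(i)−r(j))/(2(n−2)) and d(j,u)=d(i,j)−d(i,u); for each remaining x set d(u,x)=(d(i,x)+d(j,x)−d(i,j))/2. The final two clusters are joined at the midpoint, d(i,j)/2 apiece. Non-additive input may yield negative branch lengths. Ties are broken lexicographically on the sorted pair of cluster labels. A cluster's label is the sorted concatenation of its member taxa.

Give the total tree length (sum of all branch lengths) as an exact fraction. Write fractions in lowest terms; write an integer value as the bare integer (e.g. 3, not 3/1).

35/2

1. join H+N (d=2, Q=-90) ⇒ HN; edges |H|=9/4, |N|=-1/4
  updated: d(D,HN)=33/2, d(F,HN)=8, d(HN,L)=3/2, d(HN,T)=17
2. join HN+L (d=3/2, Q=-67) ⇒ HLN; edges |HN|=19/6, |L|=-5/3
  updated: d(D,HLN)=10, d(F,HLN)=37/4, d(HLN,T)=51/4
3. join D+HLN (d=10, Q=-32) ⇒ DHLN; edges |D|=2, |HLN|=8
  updated: d(DHLN,F)=9/8, d(DHLN,T)=39/8
4. join DHLN+F (d=9/8, Q=-8) ⇒ DFHLN; edges |DHLN|=2, |F|=-7/8
  updated: d(DFHLN,T)=23/8
5. join DFHLN+T (d=23/8) ⇒ DFHLNT; edges |DFHLN|=23/16, |T|=23/16
final tree: (((D:2,((H:9/4,N:-1/4):19/6,L:-5/3):8):2,F:-7/8):23/16,T:23/16)
total length: 35/2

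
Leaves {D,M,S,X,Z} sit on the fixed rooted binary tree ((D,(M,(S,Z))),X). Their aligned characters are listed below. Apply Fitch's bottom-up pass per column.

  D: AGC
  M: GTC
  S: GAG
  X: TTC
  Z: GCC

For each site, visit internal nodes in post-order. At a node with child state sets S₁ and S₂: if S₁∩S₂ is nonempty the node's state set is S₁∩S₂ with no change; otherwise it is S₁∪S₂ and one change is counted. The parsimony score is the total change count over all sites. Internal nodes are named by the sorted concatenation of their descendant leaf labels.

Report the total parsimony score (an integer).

6

[col 0] SZ: children S:{G}, Z:{G} ∩→ {G}; cost 0
[col 0] MSZ: children M:{G}, SZ:{G} ∩→ {G}; cost 0
[col 0] DMSZ: children D:{A}, MSZ:{G} ∪→ {A,G}; cost 1
[col 0] DMSXZ: children DMSZ:{A,G}, X:{T} ∪→ {A,G,T}; cost 1
[col 1] SZ: children S:{A}, Z:{C} ∪→ {A,C}; cost 1
[col 1] MSZ: children M:{T}, SZ:{A,C} ∪→ {A,C,T}; cost 1
[col 1] DMSZ: children D:{G}, MSZ:{A,C,T} ∪→ {A,C,G,T}; cost 1
[col 1] DMSXZ: children DMSZ:{A,C,G,T}, X:{T} ∩→ {T}; cost 0
[col 2] SZ: children S:{G}, Z:{C} ∪→ {C,G}; cost 1
[col 2] MSZ: children M:{C}, SZ:{C,G} ∩→ {C}; cost 0
[col 2] DMSZ: children D:{C}, MSZ:{C} ∩→ {C}; cost 0
[col 2] DMSXZ: children DMSZ:{C}, X:{C} ∩→ {C}; cost 0
per-site changes: [2, 3, 1]; total = 6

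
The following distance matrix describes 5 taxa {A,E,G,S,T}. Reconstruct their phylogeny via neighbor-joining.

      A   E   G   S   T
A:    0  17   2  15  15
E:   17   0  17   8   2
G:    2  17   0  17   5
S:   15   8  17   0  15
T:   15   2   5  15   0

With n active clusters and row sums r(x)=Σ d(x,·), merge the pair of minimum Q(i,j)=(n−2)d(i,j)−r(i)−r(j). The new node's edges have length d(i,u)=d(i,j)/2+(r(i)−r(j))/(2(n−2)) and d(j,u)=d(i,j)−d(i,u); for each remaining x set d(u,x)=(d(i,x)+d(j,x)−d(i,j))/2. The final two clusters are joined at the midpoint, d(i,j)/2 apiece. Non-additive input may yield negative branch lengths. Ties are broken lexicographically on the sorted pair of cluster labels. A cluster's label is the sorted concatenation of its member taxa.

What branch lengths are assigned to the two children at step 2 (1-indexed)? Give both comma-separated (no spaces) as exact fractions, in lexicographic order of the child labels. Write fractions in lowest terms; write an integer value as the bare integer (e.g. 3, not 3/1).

8,7

1. join A+G (d=2, Q=-84) ⇒ AG; edges |A|=7/3, |G|=-1/3
  updated: d(AG,E)=16, d(AG,S)=15, d(AG,T)=9
2. join AG+S (d=15, Q=-48) ⇒ AGS; edges |AG|=8, |S|=7
  updated: d(AGS,E)=9/2, d(AGS,T)=9/2
3. join AGS+E (d=9/2, Q=-11) ⇒ AEGS; edges |AGS|=7/2, |E|=1
  updated: d(AEGS,T)=1
4. join AEGS+T (d=1) ⇒ AEGST; edges |AEGS|=1/2, |T|=1/2
final tree: ((((A:7/3,G:-1/3):8,S:7):7/2,E:1):1/2,T:1/2)
total length: 45/2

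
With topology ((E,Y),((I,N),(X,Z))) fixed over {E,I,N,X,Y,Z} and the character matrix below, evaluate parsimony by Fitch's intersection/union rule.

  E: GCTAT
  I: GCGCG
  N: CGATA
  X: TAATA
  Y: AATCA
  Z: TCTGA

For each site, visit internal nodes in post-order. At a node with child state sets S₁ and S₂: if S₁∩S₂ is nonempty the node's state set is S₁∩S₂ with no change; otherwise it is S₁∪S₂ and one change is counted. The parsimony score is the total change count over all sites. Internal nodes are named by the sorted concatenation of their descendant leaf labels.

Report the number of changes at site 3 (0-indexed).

4

EY@0: {G} ∪ {A} = {A,G} (union, +1)
IN@0: {G} ∪ {C} = {C,G} (union, +1)
XZ@0: {T} ∩ {T} = {T} (intersection, +0)
INXZ@0: {C,G} ∪ {T} = {C,G,T} (union, +1)
EINXYZ@0: {A,G} ∩ {C,G,T} = {G} (intersection, +0)
EY@1: {C} ∪ {A} = {A,C} (union, +1)
IN@1: {C} ∪ {G} = {C,G} (union, +1)
XZ@1: {A} ∪ {C} = {A,C} (union, +1)
INXZ@1: {C,G} ∩ {A,C} = {C} (intersection, +0)
EINXYZ@1: {A,C} ∩ {C} = {C} (intersection, +0)
EY@2: {T} ∩ {T} = {T} (intersection, +0)
IN@2: {G} ∪ {A} = {A,G} (union, +1)
XZ@2: {A} ∪ {T} = {A,T} (union, +1)
INXZ@2: {A,G} ∩ {A,T} = {A} (intersection, +0)
EINXYZ@2: {T} ∪ {A} = {A,T} (union, +1)
EY@3: {A} ∪ {C} = {A,C} (union, +1)
IN@3: {C} ∪ {T} = {C,T} (union, +1)
XZ@3: {T} ∪ {G} = {G,T} (union, +1)
INXZ@3: {C,T} ∩ {G,T} = {T} (intersection, +0)
EINXYZ@3: {A,C} ∪ {T} = {A,C,T} (union, +1)
EY@4: {T} ∪ {A} = {A,T} (union, +1)
IN@4: {G} ∪ {A} = {A,G} (union, +1)
XZ@4: {A} ∩ {A} = {A} (intersection, +0)
INXZ@4: {A,G} ∩ {A} = {A} (intersection, +0)
EINXYZ@4: {A,T} ∩ {A} = {A} (intersection, +0)
per-site changes: [3, 3, 3, 4, 2]; total = 15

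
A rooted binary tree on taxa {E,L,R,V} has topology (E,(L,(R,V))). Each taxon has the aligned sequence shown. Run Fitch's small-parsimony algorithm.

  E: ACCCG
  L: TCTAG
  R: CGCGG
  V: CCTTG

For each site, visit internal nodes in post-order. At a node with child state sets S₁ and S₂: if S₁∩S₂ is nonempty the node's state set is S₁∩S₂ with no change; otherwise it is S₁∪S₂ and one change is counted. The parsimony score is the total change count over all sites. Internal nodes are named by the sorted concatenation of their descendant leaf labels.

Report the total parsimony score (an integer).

8

RV@0: {C} ∩ {C} = {C} (intersection, +0)
LRV@0: {T} ∪ {C} = {C,T} (union, +1)
ELRV@0: {A} ∪ {C,T} = {A,C,T} (union, +1)
RV@1: {G} ∪ {C} = {C,G} (union, +1)
LRV@1: {C} ∩ {C,G} = {C} (intersection, +0)
ELRV@1: {C} ∩ {C} = {C} (intersection, +0)
RV@2: {C} ∪ {T} = {C,T} (union, +1)
LRV@2: {T} ∩ {C,T} = {T} (intersection, +0)
ELRV@2: {C} ∪ {T} = {C,T} (union, +1)
RV@3: {G} ∪ {T} = {G,T} (union, +1)
LRV@3: {A} ∪ {G,T} = {A,G,T} (union, +1)
ELRV@3: {C} ∪ {A,G,T} = {A,C,G,T} (union, +1)
RV@4: {G} ∩ {G} = {G} (intersection, +0)
LRV@4: {G} ∩ {G} = {G} (intersection, +0)
ELRV@4: {G} ∩ {G} = {G} (intersection, +0)
per-site changes: [2, 1, 2, 3, 0]; total = 8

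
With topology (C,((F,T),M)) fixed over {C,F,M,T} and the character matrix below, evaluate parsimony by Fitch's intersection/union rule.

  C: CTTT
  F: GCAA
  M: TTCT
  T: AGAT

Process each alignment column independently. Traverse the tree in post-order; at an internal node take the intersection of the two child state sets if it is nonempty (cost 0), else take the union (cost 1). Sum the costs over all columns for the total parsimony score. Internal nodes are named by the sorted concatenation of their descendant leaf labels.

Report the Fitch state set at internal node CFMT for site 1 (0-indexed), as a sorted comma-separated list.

[col 0] FT: children F:{G}, T:{A} ∪→ {A,G}; cost 1
[col 0] FMT: children FT:{A,G}, M:{T} ∪→ {A,G,T}; cost 1
[col 0] CFMT: children C:{C}, FMT:{A,G,T} ∪→ {A,C,G,T}; cost 1
[col 1] FT: children F:{C}, T:{G} ∪→ {C,G}; cost 1
[col 1] FMT: children FT:{C,G}, M:{T} ∪→ {C,G,T}; cost 1
[col 1] CFMT: children C:{T}, FMT:{C,G,T} ∩→ {T}; cost 0
[col 2] FT: children F:{A}, T:{A} ∩→ {A}; cost 0
[col 2] FMT: children FT:{A}, M:{C} ∪→ {A,C}; cost 1
[col 2] CFMT: children C:{T}, FMT:{A,C} ∪→ {A,C,T}; cost 1
[col 3] FT: children F:{A}, T:{T} ∪→ {A,T}; cost 1
[col 3] FMT: children FT:{A,T}, M:{T} ∩→ {T}; cost 0
[col 3] CFMT: children C:{T}, FMT:{T} ∩→ {T}; cost 0
per-site changes: [3, 2, 2, 1]; total = 8

T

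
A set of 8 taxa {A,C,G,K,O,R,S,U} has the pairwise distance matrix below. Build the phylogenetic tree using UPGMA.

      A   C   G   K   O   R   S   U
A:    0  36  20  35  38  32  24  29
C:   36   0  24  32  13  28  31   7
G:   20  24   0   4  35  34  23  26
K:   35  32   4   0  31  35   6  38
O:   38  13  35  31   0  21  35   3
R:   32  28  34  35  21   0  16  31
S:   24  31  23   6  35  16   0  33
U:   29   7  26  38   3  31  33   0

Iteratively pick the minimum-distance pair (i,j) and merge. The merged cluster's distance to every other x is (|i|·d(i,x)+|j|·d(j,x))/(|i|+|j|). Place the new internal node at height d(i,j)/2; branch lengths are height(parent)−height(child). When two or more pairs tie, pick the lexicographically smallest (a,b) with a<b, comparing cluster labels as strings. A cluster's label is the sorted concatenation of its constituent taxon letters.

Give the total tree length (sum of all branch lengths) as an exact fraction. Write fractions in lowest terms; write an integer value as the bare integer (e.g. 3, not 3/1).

1. join O+U (d=3) ⇒ OU; edges |O|=3/2, |U|=3/2
  updated: d(A,OU)=67/2, d(C,OU)=10, d(G,OU)=61/2, d(K,OU)=69/2, d(OU,R)=26, d(OU,S)=34
2. join G+K (d=4) ⇒ GK; edges |G|=2, |K|=2
  updated: d(A,GK)=55/2, d(C,GK)=28, d(GK,OU)=65/2, d(GK,R)=69/2, d(GK,S)=29/2
3. join C+OU (d=10) ⇒ COU; edges |C|=5, |OU|=7/2
  updated: d(A,COU)=103/3, d(COU,GK)=31, d(COU,R)=80/3, d(COU,S)=33
4. join GK+S (d=29/2) ⇒ GKS; edges |GK|=21/4, |S|=29/4
  updated: d(A,GKS)=79/3, d(COU,GKS)=95/3, d(GKS,R)=85/3
5. join A+GKS (d=79/3) ⇒ AGKS; edges |A|=79/6, |GKS|=71/12
  updated: d(AGKS,COU)=97/3, d(AGKS,R)=117/4
6. join COU+R (d=80/3) ⇒ CORU; edges |COU|=25/3, |R|=40/3
  updated: d(AGKS,CORU)=505/16
7. join AGKS+CORU (d=505/16) ⇒ ACGKORSU; edges |AGKS|=251/96, |CORU|=235/96
final tree: ((A:79/6,((G:2,K:2):21/4,S:29/4):71/12):251/96,((C:5,(O:3/2,U:3/2):7/2):25/3,R:40/3):235/96)
total length: 1181/16

1181/16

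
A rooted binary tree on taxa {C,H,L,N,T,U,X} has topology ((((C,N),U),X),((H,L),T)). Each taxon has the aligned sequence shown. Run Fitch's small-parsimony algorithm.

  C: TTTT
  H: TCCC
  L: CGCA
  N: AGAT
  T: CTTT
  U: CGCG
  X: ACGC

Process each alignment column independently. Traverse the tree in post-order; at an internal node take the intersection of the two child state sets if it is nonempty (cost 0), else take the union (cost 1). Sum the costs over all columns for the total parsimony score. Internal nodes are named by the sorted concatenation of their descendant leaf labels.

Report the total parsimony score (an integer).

16

CN@0: {T} ∪ {A} = {A,T} (union, +1)
CNU@0: {A,T} ∪ {C} = {A,C,T} (union, +1)
CNUX@0: {A,C,T} ∩ {A} = {A} (intersection, +0)
HL@0: {T} ∪ {C} = {C,T} (union, +1)
HLT@0: {C,T} ∩ {C} = {C} (intersection, +0)
CHLNTUX@0: {A} ∪ {C} = {A,C} (union, +1)
CN@1: {T} ∪ {G} = {G,T} (union, +1)
CNU@1: {G,T} ∩ {G} = {G} (intersection, +0)
CNUX@1: {G} ∪ {C} = {C,G} (union, +1)
HL@1: {C} ∪ {G} = {C,G} (union, +1)
HLT@1: {C,G} ∪ {T} = {C,G,T} (union, +1)
CHLNTUX@1: {C,G} ∩ {C,G,T} = {C,G} (intersection, +0)
CN@2: {T} ∪ {A} = {A,T} (union, +1)
CNU@2: {A,T} ∪ {C} = {A,C,T} (union, +1)
CNUX@2: {A,C,T} ∪ {G} = {A,C,G,T} (union, +1)
HL@2: {C} ∩ {C} = {C} (intersection, +0)
HLT@2: {C} ∪ {T} = {C,T} (union, +1)
CHLNTUX@2: {A,C,G,T} ∩ {C,T} = {C,T} (intersection, +0)
CN@3: {T} ∩ {T} = {T} (intersection, +0)
CNU@3: {T} ∪ {G} = {G,T} (union, +1)
CNUX@3: {G,T} ∪ {C} = {C,G,T} (union, +1)
HL@3: {C} ∪ {A} = {A,C} (union, +1)
HLT@3: {A,C} ∪ {T} = {A,C,T} (union, +1)
CHLNTUX@3: {C,G,T} ∩ {A,C,T} = {C,T} (intersection, +0)
per-site changes: [4, 4, 4, 4]; total = 16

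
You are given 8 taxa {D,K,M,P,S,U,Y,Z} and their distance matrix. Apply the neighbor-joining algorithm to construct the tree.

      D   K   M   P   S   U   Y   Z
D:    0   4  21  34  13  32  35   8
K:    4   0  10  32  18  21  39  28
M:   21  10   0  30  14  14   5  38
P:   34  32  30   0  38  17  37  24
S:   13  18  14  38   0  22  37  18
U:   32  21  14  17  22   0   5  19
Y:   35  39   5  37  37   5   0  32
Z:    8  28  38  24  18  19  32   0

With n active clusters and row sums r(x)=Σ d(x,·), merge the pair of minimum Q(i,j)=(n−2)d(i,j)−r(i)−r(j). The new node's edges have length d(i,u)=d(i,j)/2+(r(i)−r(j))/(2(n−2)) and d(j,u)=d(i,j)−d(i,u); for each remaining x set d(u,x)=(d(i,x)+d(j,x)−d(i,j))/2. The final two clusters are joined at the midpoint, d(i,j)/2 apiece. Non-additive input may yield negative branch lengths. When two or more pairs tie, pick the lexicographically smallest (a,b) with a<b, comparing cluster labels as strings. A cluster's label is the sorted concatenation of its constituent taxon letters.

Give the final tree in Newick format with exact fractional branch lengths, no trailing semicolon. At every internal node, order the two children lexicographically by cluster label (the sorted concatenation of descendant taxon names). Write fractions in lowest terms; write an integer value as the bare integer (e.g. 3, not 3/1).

((((D:-67/48,K:259/48):349/64,S:515/64):233/64,(((M:-7/3,Y:22/3):29/5,U:6/5):77/16,P:251/16):401/64):423/128,Z:423/128)

step 1: merge (M,Y) at d=5, Q=-292; branch lengths M→-7/3, Y→22/3; new cluster MY
  updated: d(D,MY)=51/2, d(K,MY)=22, d(MY,P)=31, d(MY,S)=23, d(MY,U)=7, d(MY,Z)=65/2
step 2: merge (MY,U) at d=7, Q=-224; branch lengths MY→29/5, U→6/5; new cluster MUY
  updated: d(D,MUY)=101/4, d(K,MUY)=18, d(MUY,P)=41/2, d(MUY,S)=19, d(MUY,Z)=89/4
step 3: merge (MUY,P) at d=41/2, Q=-343/2; branch lengths MUY→77/16, P→251/16; new cluster MPUY
  updated: d(D,MPUY)=155/8, d(K,MPUY)=59/4, d(MPUY,S)=73/4, d(MPUY,Z)=103/8
step 4: merge (D,K) at d=4, Q=-777/8; branch lengths D→-67/48, K→259/48; new cluster DK
  updated: d(DK,MPUY)=241/16, d(DK,S)=27/2, d(DK,Z)=16
step 5: merge (DK,S) at d=27/2, Q=-1077/16; branch lengths DK→349/64, S→515/64; new cluster DKS
  updated: d(DKS,MPUY)=317/32, d(DKS,Z)=41/4
step 6: merge (DKS,MPUY) at d=317/32, Q=-1057/32; branch lengths DKS→233/64, MPUY→401/64; new cluster DKMPSUY
  updated: d(DKMPSUY,Z)=423/64
step 7: merge (DKMPSUY,Z) at d=423/64; branch lengths DKMPSUY→423/128, Z→423/128; new cluster DKMPSUYZ
final tree: ((((D:-67/48,K:259/48):349/64,S:515/64):233/64,(((M:-7/3,Y:22/3):29/5,U:6/5):77/16,P:251/16):401/64):423/128,Z:423/128)
total length: 4257/64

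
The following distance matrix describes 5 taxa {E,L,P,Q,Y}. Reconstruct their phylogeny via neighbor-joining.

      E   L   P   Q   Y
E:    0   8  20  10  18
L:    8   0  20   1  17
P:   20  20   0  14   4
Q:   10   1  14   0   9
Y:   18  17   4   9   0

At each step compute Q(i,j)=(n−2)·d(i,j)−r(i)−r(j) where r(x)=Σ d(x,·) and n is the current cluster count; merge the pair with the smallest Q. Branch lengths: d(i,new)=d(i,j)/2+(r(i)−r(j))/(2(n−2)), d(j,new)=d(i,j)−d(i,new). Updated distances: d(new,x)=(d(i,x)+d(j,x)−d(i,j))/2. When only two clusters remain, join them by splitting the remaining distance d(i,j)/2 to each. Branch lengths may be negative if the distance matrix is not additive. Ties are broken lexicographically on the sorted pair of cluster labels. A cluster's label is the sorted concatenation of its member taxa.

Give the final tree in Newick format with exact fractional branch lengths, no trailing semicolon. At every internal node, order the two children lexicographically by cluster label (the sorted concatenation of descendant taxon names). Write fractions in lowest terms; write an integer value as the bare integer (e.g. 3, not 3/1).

1. join P+Y (d=4, Q=-94) ⇒ PY; edges |P|=11/3, |Y|=1/3
  updated: d(E,PY)=17, d(L,PY)=33/2, d(PY,Q)=19/2
2. join E+L (d=8, Q=-89/2) ⇒ EL; edges |E|=51/8, |L|=13/8
  updated: d(EL,PY)=51/4, d(EL,Q)=3/2
3. join EL+PY (d=51/4, Q=-95/4) ⇒ ELPY; edges |EL|=19/8, |PY|=83/8
  updated: d(ELPY,Q)=-7/8
4. join ELPY+Q (d=-7/8) ⇒ ELPQY; edges |ELPY|=-7/16, |Q|=-7/16
final tree: (((E:51/8,L:13/8):19/8,(P:11/3,Y:1/3):83/8):-7/16,Q:-7/16)
total length: 191/8

(((E:51/8,L:13/8):19/8,(P:11/3,Y:1/3):83/8):-7/16,Q:-7/16)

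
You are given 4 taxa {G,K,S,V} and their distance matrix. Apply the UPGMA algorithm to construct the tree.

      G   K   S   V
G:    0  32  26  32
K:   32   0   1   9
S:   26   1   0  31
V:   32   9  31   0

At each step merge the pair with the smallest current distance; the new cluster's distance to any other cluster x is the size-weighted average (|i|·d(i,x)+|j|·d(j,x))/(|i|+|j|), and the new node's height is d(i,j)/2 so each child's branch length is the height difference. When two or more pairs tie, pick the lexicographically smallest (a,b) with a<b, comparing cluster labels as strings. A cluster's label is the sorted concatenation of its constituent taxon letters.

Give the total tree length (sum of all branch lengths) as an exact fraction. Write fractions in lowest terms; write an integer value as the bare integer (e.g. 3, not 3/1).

81/2

1. join K+S (d=1) ⇒ KS; edges |K|=1/2, |S|=1/2
  updated: d(G,KS)=29, d(KS,V)=20
2. join KS+V (d=20) ⇒ KSV; edges |KS|=19/2, |V|=10
  updated: d(G,KSV)=30
3. join G+KSV (d=30) ⇒ GKSV; edges |G|=15, |KSV|=5
final tree: (G:15,((K:1/2,S:1/2):19/2,V:10):5)
total length: 81/2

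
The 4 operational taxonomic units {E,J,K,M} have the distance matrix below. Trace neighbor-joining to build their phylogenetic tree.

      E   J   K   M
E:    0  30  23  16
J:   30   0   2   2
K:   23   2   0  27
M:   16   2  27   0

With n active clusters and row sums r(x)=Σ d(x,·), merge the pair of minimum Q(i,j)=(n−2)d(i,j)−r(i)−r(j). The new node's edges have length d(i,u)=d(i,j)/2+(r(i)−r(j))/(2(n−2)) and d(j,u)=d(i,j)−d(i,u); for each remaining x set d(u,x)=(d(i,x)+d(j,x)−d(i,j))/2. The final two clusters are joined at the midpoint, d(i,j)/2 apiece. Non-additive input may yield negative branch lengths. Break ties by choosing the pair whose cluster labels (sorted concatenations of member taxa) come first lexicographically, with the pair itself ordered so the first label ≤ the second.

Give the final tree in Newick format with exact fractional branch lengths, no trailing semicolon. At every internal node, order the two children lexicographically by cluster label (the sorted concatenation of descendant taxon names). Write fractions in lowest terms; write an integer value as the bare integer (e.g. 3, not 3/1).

step 1: merge (E,M) at d=16, Q=-82; branch lengths E→14, M→2; new cluster EM
  updated: d(EM,J)=8, d(EM,K)=17
step 2: merge (EM,J) at d=8, Q=-27; branch lengths EM→23/2, J→-7/2; new cluster EJM
  updated: d(EJM,K)=11/2
step 3: merge (EJM,K) at d=11/2; branch lengths EJM→11/4, K→11/4; new cluster EJKM
final tree: (((E:14,M:2):23/2,J:-7/2):11/4,K:11/4)
total length: 59/2

(((E:14,M:2):23/2,J:-7/2):11/4,K:11/4)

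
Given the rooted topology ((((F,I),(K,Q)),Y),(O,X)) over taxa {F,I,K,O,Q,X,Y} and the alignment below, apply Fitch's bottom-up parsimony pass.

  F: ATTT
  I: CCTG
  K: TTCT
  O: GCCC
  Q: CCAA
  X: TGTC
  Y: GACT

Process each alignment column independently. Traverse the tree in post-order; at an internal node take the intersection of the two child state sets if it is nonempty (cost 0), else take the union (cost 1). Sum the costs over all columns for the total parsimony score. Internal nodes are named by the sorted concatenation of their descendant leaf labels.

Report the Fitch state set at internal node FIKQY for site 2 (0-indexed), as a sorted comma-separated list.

site 0, node FI: F={A} ∪ I={C} → {A,C} (+1)
site 0, node KQ: K={T} ∪ Q={C} → {C,T} (+1)
site 0, node FIKQ: FI={A,C} ∩ KQ={C,T} → {C} (+0)
site 0, node FIKQY: FIKQ={C} ∪ Y={G} → {C,G} (+1)
site 0, node OX: O={G} ∪ X={T} → {G,T} (+1)
site 0, node FIKOQXY: FIKQY={C,G} ∩ OX={G,T} → {G} (+0)
site 1, node FI: F={T} ∪ I={C} → {C,T} (+1)
site 1, node KQ: K={T} ∪ Q={C} → {C,T} (+1)
site 1, node FIKQ: FI={C,T} ∩ KQ={C,T} → {C,T} (+0)
site 1, node FIKQY: FIKQ={C,T} ∪ Y={A} → {A,C,T} (+1)
site 1, node OX: O={C} ∪ X={G} → {C,G} (+1)
site 1, node FIKOQXY: FIKQY={A,C,T} ∩ OX={C,G} → {C} (+0)
site 2, node FI: F={T} ∩ I={T} → {T} (+0)
site 2, node KQ: K={C} ∪ Q={A} → {A,C} (+1)
site 2, node FIKQ: FI={T} ∪ KQ={A,C} → {A,C,T} (+1)
site 2, node FIKQY: FIKQ={A,C,T} ∩ Y={C} → {C} (+0)
site 2, node OX: O={C} ∪ X={T} → {C,T} (+1)
site 2, node FIKOQXY: FIKQY={C} ∩ OX={C,T} → {C} (+0)
site 3, node FI: F={T} ∪ I={G} → {G,T} (+1)
site 3, node KQ: K={T} ∪ Q={A} → {A,T} (+1)
site 3, node FIKQ: FI={G,T} ∩ KQ={A,T} → {T} (+0)
site 3, node FIKQY: FIKQ={T} ∩ Y={T} → {T} (+0)
site 3, node OX: O={C} ∩ X={C} → {C} (+0)
site 3, node FIKOQXY: FIKQY={T} ∪ OX={C} → {C,T} (+1)
per-site changes: [4, 4, 3, 3]; total = 14

C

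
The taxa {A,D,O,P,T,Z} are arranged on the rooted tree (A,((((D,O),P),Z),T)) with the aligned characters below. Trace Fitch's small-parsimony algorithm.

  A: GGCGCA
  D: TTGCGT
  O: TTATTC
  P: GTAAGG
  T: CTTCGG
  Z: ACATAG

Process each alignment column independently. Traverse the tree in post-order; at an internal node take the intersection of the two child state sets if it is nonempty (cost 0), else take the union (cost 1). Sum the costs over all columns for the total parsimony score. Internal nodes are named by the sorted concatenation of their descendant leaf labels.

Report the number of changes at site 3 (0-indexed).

[col 0] DO: children D:{T}, O:{T} ∩→ {T}; cost 0
[col 0] DOP: children DO:{T}, P:{G} ∪→ {G,T}; cost 1
[col 0] DOPZ: children DOP:{G,T}, Z:{A} ∪→ {A,G,T}; cost 1
[col 0] DOPTZ: children DOPZ:{A,G,T}, T:{C} ∪→ {A,C,G,T}; cost 1
[col 0] ADOPTZ: children A:{G}, DOPTZ:{A,C,G,T} ∩→ {G}; cost 0
[col 1] DO: children D:{T}, O:{T} ∩→ {T}; cost 0
[col 1] DOP: children DO:{T}, P:{T} ∩→ {T}; cost 0
[col 1] DOPZ: children DOP:{T}, Z:{C} ∪→ {C,T}; cost 1
[col 1] DOPTZ: children DOPZ:{C,T}, T:{T} ∩→ {T}; cost 0
[col 1] ADOPTZ: children A:{G}, DOPTZ:{T} ∪→ {G,T}; cost 1
[col 2] DO: children D:{G}, O:{A} ∪→ {A,G}; cost 1
[col 2] DOP: children DO:{A,G}, P:{A} ∩→ {A}; cost 0
[col 2] DOPZ: children DOP:{A}, Z:{A} ∩→ {A}; cost 0
[col 2] DOPTZ: children DOPZ:{A}, T:{T} ∪→ {A,T}; cost 1
[col 2] ADOPTZ: children A:{C}, DOPTZ:{A,T} ∪→ {A,C,T}; cost 1
[col 3] DO: children D:{C}, O:{T} ∪→ {C,T}; cost 1
[col 3] DOP: children DO:{C,T}, P:{A} ∪→ {A,C,T}; cost 1
[col 3] DOPZ: children DOP:{A,C,T}, Z:{T} ∩→ {T}; cost 0
[col 3] DOPTZ: children DOPZ:{T}, T:{C} ∪→ {C,T}; cost 1
[col 3] ADOPTZ: children A:{G}, DOPTZ:{C,T} ∪→ {C,G,T}; cost 1
[col 4] DO: children D:{G}, O:{T} ∪→ {G,T}; cost 1
[col 4] DOP: children DO:{G,T}, P:{G} ∩→ {G}; cost 0
[col 4] DOPZ: children DOP:{G}, Z:{A} ∪→ {A,G}; cost 1
[col 4] DOPTZ: children DOPZ:{A,G}, T:{G} ∩→ {G}; cost 0
[col 4] ADOPTZ: children A:{C}, DOPTZ:{G} ∪→ {C,G}; cost 1
[col 5] DO: children D:{T}, O:{C} ∪→ {C,T}; cost 1
[col 5] DOP: children DO:{C,T}, P:{G} ∪→ {C,G,T}; cost 1
[col 5] DOPZ: children DOP:{C,G,T}, Z:{G} ∩→ {G}; cost 0
[col 5] DOPTZ: children DOPZ:{G}, T:{G} ∩→ {G}; cost 0
[col 5] ADOPTZ: children A:{A}, DOPTZ:{G} ∪→ {A,G}; cost 1
per-site changes: [3, 2, 3, 4, 3, 3]; total = 18

4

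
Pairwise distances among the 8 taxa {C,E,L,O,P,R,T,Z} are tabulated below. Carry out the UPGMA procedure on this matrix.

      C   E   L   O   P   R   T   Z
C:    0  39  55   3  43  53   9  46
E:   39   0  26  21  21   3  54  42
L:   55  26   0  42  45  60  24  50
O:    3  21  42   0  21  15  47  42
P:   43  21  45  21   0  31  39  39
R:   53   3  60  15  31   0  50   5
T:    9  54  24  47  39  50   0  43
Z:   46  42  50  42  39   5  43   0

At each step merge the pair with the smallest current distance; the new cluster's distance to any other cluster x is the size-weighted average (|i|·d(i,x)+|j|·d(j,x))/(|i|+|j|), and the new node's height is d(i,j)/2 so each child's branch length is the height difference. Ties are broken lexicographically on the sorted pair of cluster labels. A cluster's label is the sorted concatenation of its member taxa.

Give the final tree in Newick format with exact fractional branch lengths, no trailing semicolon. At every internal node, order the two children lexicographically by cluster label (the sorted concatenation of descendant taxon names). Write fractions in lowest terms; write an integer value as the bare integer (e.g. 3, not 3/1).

(((C:3/2,O:3/2):16,(((E:3/2,R:3/2):41/4,Z:47/4):41/12,P:91/6):7/3):25/6,(L:12,T:12):29/3)

iteration 1: select C,O (d=3); attach at lengths (3/2, 3/2); label the merged cluster CO
  updated: d(CO,E)=30, d(CO,L)=97/2, d(CO,P)=32, d(CO,R)=34, d(CO,T)=28, d(CO,Z)=44
iteration 2: select E,R (d=3); attach at lengths (3/2, 3/2); label the merged cluster ER
  updated: d(CO,ER)=32, d(ER,L)=43, d(ER,P)=26, d(ER,T)=52, d(ER,Z)=47/2
iteration 3: select ER,Z (d=47/2); attach at lengths (41/4, 47/4); label the merged cluster ERZ
  updated: d(CO,ERZ)=36, d(ERZ,L)=136/3, d(ERZ,P)=91/3, d(ERZ,T)=49
iteration 4: select L,T (d=24); attach at lengths (12, 12); label the merged cluster LT
  updated: d(CO,LT)=153/4, d(ERZ,LT)=283/6, d(LT,P)=42
iteration 5: select ERZ,P (d=91/3); attach at lengths (41/12, 91/6); label the merged cluster EPRZ
  updated: d(CO,EPRZ)=35, d(EPRZ,LT)=367/8
iteration 6: select CO,EPRZ (d=35); attach at lengths (16, 7/3); label the merged cluster CEOPRZ
  updated: d(CEOPRZ,LT)=130/3
iteration 7: select CEOPRZ,LT (d=130/3); attach at lengths (25/6, 29/3); label the merged cluster CELOPRTZ
final tree: (((C:3/2,O:3/2):16,(((E:3/2,R:3/2):41/4,Z:47/4):41/12,P:91/6):7/3):25/6,(L:12,T:12):29/3)
total length: 411/4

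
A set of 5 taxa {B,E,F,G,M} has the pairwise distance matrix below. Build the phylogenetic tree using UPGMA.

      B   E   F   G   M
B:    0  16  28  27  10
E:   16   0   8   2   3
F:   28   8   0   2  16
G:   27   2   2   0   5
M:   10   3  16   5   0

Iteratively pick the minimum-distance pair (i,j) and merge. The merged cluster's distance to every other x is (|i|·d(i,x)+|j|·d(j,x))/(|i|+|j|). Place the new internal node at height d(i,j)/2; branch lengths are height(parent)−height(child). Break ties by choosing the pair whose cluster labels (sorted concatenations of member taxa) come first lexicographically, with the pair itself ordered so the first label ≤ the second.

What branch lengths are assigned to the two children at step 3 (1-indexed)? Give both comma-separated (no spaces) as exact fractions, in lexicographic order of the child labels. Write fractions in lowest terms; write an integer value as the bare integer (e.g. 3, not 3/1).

1. join E+G (d=2) ⇒ EG; edges |E|=1, |G|=1
  updated: d(B,EG)=43/2, d(EG,F)=5, d(EG,M)=4
2. join EG+M (d=4) ⇒ EGM; edges |EG|=1, |M|=2
  updated: d(B,EGM)=53/3, d(EGM,F)=26/3
3. join EGM+F (d=26/3) ⇒ EFGM; edges |EGM|=7/3, |F|=13/3
  updated: d(B,EFGM)=81/4
4. join B+EFGM (d=81/4) ⇒ BEFGM; edges |B|=81/8, |EFGM|=139/24
final tree: (B:81/8,(((E:1,G:1):1,M:2):7/3,F:13/3):139/24)
total length: 331/12

7/3,13/3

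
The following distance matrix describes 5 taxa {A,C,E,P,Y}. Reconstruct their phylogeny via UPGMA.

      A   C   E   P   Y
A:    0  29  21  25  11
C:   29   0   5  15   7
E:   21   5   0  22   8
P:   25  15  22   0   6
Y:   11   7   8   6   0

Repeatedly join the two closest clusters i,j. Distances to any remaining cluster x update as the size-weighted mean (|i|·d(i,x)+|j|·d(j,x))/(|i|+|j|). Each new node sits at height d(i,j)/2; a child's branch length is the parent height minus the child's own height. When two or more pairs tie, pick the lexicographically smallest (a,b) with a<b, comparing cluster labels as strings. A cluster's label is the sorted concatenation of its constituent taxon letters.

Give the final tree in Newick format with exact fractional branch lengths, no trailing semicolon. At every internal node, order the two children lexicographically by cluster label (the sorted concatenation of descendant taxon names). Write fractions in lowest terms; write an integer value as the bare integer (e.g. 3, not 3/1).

1. join C+E (d=5) ⇒ CE; edges |C|=5/2, |E|=5/2
  updated: d(A,CE)=25, d(CE,P)=37/2, d(CE,Y)=15/2
2. join P+Y (d=6) ⇒ PY; edges |P|=3, |Y|=3
  updated: d(A,PY)=18, d(CE,PY)=13
3. join CE+PY (d=13) ⇒ CEPY; edges |CE|=4, |PY|=7/2
  updated: d(A,CEPY)=43/2
4. join A+CEPY (d=43/2) ⇒ ACEPY; edges |A|=43/4, |CEPY|=17/4
final tree: (A:43/4,((C:5/2,E:5/2):4,(P:3,Y:3):7/2):17/4)
total length: 67/2

(A:43/4,((C:5/2,E:5/2):4,(P:3,Y:3):7/2):17/4)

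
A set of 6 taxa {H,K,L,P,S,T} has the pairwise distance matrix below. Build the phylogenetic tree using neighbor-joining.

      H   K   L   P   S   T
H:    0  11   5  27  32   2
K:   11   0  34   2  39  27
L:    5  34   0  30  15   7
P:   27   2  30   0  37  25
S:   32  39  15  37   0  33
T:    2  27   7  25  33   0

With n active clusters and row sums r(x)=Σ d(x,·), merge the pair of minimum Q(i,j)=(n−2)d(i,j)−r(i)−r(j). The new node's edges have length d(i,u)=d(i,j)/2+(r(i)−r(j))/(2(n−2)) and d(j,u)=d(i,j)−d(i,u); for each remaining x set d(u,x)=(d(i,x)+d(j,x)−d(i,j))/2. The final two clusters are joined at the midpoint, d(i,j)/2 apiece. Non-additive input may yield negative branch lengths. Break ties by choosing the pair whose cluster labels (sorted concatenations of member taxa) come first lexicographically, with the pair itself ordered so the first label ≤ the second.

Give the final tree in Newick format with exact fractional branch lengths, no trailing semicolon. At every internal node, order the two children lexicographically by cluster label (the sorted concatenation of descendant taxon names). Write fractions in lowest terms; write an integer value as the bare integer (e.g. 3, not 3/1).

(((H:-9/8,T:25/8):19/8,(K:0,P:2):145/8):67/16,(L:-7/3,S:52/3):67/16)

iteration 1: select K,P (d=2, Q=-226); attach at lengths (0, 2); label the merged cluster KP
  updated: d(H,KP)=18, d(KP,L)=31, d(KP,S)=37, d(KP,T)=25
iteration 2: select L,S (d=15, Q=-130); attach at lengths (-7/3, 52/3); label the merged cluster LS
  updated: d(H,LS)=11, d(KP,LS)=53/2, d(LS,T)=25/2
iteration 3: select H,T (d=2, Q=-133/2); attach at lengths (-9/8, 25/8); label the merged cluster HT
  updated: d(HT,KP)=41/2, d(HT,LS)=43/4
iteration 4: select HT,KP (d=41/2, Q=-231/4); attach at lengths (19/8, 145/8); label the merged cluster HKPT
  updated: d(HKPT,LS)=67/8
iteration 5: select HKPT,LS (d=67/8); attach at lengths (67/16, 67/16); label the merged cluster HKLPST
final tree: (((H:-9/8,T:25/8):19/8,(K:0,P:2):145/8):67/16,(L:-7/3,S:52/3):67/16)
total length: 383/8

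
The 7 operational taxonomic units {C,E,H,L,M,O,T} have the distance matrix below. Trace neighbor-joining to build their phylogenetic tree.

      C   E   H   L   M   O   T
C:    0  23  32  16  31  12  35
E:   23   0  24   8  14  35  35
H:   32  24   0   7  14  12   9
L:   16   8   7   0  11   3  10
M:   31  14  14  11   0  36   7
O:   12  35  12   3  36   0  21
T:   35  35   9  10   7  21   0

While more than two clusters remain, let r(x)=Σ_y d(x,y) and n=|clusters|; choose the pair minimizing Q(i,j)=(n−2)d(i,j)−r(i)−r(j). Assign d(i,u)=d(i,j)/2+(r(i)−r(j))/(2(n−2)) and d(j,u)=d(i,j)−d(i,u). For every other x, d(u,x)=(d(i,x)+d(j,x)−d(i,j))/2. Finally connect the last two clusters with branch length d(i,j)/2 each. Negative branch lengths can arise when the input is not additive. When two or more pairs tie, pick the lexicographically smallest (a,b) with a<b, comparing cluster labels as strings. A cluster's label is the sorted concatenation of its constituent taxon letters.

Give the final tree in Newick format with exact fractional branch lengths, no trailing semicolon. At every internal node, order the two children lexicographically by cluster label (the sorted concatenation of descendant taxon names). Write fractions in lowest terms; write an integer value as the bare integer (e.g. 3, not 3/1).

((((C:9,O:3):269/32,L:-157/32):37/32,E:403/32):189/64,(H:29/8,(M:37/16,T:75/16):35/8):189/64)

step 1: merge (C,O) at d=12, Q=-208; branch lengths C→9, O→3; new cluster CO
  updated: d(CO,E)=23, d(CO,H)=16, d(CO,L)=7/2, d(CO,M)=55/2, d(CO,T)=22
step 2: merge (M,T) at d=7, Q=-257/2; branch lengths M→37/16, T→75/16; new cluster MT
  updated: d(CO,MT)=85/4, d(E,MT)=21, d(H,MT)=8, d(L,MT)=7
step 3: merge (H,MT) at d=8, Q=-353/4; branch lengths H→29/8, MT→35/8; new cluster HMT
  updated: d(CO,HMT)=117/8, d(E,HMT)=37/2, d(HMT,L)=3
step 4: merge (CO,L) at d=7/2, Q=-389/8; branch lengths CO→269/32, L→-157/32; new cluster CLO
  updated: d(CLO,E)=55/4, d(CLO,HMT)=113/16
step 5: merge (CLO,E) at d=55/4, Q=-629/16; branch lengths CLO→37/32, E→403/32; new cluster CELO
  updated: d(CELO,HMT)=189/32
step 6: merge (CELO,HMT) at d=189/32; branch lengths CELO→189/64, HMT→189/64; new cluster CEHLMOT
final tree: ((((C:9,O:3):269/32,L:-157/32):37/32,E:403/32):189/64,(H:29/8,(M:37/16,T:75/16):35/8):189/64)
total length: 1605/32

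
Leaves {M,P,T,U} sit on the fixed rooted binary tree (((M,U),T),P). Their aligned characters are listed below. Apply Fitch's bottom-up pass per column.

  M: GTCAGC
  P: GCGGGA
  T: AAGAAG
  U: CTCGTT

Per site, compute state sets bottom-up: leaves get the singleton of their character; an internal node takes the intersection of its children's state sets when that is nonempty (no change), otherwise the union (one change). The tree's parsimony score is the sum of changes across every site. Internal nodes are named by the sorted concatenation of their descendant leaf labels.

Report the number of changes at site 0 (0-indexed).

site 0, node MU: M={G} ∪ U={C} → {C,G} (+1)
site 0, node MTU: MU={C,G} ∪ T={A} → {A,C,G} (+1)
site 0, node MPTU: MTU={A,C,G} ∩ P={G} → {G} (+0)
site 1, node MU: M={T} ∩ U={T} → {T} (+0)
site 1, node MTU: MU={T} ∪ T={A} → {A,T} (+1)
site 1, node MPTU: MTU={A,T} ∪ P={C} → {A,C,T} (+1)
site 2, node MU: M={C} ∩ U={C} → {C} (+0)
site 2, node MTU: MU={C} ∪ T={G} → {C,G} (+1)
site 2, node MPTU: MTU={C,G} ∩ P={G} → {G} (+0)
site 3, node MU: M={A} ∪ U={G} → {A,G} (+1)
site 3, node MTU: MU={A,G} ∩ T={A} → {A} (+0)
site 3, node MPTU: MTU={A} ∪ P={G} → {A,G} (+1)
site 4, node MU: M={G} ∪ U={T} → {G,T} (+1)
site 4, node MTU: MU={G,T} ∪ T={A} → {A,G,T} (+1)
site 4, node MPTU: MTU={A,G,T} ∩ P={G} → {G} (+0)
site 5, node MU: M={C} ∪ U={T} → {C,T} (+1)
site 5, node MTU: MU={C,T} ∪ T={G} → {C,G,T} (+1)
site 5, node MPTU: MTU={C,G,T} ∪ P={A} → {A,C,G,T} (+1)
per-site changes: [2, 2, 1, 2, 2, 3]; total = 12

2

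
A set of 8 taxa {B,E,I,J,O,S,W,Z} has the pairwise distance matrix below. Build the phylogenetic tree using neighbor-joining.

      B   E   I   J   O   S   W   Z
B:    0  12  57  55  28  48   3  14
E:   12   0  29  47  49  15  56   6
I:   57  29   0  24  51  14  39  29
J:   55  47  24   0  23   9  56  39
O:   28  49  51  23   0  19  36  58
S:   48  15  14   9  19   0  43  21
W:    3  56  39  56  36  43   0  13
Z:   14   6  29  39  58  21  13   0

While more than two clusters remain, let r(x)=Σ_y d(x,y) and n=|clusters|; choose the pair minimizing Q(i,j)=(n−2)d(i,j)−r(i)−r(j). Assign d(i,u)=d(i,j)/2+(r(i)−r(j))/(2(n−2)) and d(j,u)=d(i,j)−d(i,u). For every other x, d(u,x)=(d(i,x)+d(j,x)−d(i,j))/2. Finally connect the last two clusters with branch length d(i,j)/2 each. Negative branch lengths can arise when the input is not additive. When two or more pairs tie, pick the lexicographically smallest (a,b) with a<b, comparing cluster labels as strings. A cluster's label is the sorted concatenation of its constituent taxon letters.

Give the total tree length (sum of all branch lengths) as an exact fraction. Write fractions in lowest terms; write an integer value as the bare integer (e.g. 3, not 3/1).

step 1: merge (B,W) at d=3, Q=-445; branch lengths B→-11/12, W→47/12; new cluster BW
  updated: d(BW,E)=65/2, d(BW,I)=93/2, d(BW,J)=54, d(BW,O)=61/2, d(BW,S)=44, d(BW,Z)=12
step 2: merge (BW,Z) at d=12, Q=-649/2; branch lengths BW→229/20, Z→11/20; new cluster BWZ
  updated: d(BWZ,E)=53/4, d(BWZ,I)=127/4, d(BWZ,J)=81/2, d(BWZ,O)=153/4, d(BWZ,S)=53/2
step 3: merge (BWZ,E) at d=53/4, Q=-501/2; branch lengths BWZ→25/4, E→7; new cluster BEWZ
  updated: d(BEWZ,I)=95/4, d(BEWZ,J)=297/8, d(BEWZ,O)=37, d(BEWZ,S)=113/8
step 4: merge (J,O) at d=23, Q=-1233/8; branch lengths J→257/48, O→847/48; new cluster JO
  updated: d(BEWZ,JO)=409/16, d(I,JO)=26, d(JO,S)=5/2
step 5: merge (BEWZ,I) at d=95/4, Q=-1275/16; branch lengths BEWZ→755/64, I→765/64; new cluster BEIWZ
  updated: d(BEIWZ,JO)=445/32, d(BEIWZ,S)=35/16
step 6: merge (BEIWZ,JO) at d=445/32, Q=-595/32; branch lengths BEIWZ→435/64, JO→455/64; new cluster BEIJOWZ
  updated: d(BEIJOWZ,S)=-295/64
step 7: merge (BEIJOWZ,S) at d=-295/64; branch lengths BEIJOWZ→-295/128, S→-295/128; new cluster BEIJOSWZ
final tree: ((((((B:-11/12,W:47/12):229/20,Z:11/20):25/4,E:7):755/64,I:765/64):435/64,(J:257/48,O:847/48):455/64):-295/128,S:-295/128)
total length: 5395/64

5395/64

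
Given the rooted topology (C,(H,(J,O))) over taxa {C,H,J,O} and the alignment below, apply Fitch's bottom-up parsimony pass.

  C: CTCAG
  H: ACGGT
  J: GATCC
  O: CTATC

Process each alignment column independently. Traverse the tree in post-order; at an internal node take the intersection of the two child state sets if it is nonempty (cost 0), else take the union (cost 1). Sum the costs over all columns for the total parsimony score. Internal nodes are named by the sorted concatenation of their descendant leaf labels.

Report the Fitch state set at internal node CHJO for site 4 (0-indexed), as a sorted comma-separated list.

site 0, node JO: J={G} ∪ O={C} → {C,G} (+1)
site 0, node HJO: H={A} ∪ JO={C,G} → {A,C,G} (+1)
site 0, node CHJO: C={C} ∩ HJO={A,C,G} → {C} (+0)
site 1, node JO: J={A} ∪ O={T} → {A,T} (+1)
site 1, node HJO: H={C} ∪ JO={A,T} → {A,C,T} (+1)
site 1, node CHJO: C={T} ∩ HJO={A,C,T} → {T} (+0)
site 2, node JO: J={T} ∪ O={A} → {A,T} (+1)
site 2, node HJO: H={G} ∪ JO={A,T} → {A,G,T} (+1)
site 2, node CHJO: C={C} ∪ HJO={A,G,T} → {A,C,G,T} (+1)
site 3, node JO: J={C} ∪ O={T} → {C,T} (+1)
site 3, node HJO: H={G} ∪ JO={C,T} → {C,G,T} (+1)
site 3, node CHJO: C={A} ∪ HJO={C,G,T} → {A,C,G,T} (+1)
site 4, node JO: J={C} ∩ O={C} → {C} (+0)
site 4, node HJO: H={T} ∪ JO={C} → {C,T} (+1)
site 4, node CHJO: C={G} ∪ HJO={C,T} → {C,G,T} (+1)
per-site changes: [2, 2, 3, 3, 2]; total = 12

C,G,T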